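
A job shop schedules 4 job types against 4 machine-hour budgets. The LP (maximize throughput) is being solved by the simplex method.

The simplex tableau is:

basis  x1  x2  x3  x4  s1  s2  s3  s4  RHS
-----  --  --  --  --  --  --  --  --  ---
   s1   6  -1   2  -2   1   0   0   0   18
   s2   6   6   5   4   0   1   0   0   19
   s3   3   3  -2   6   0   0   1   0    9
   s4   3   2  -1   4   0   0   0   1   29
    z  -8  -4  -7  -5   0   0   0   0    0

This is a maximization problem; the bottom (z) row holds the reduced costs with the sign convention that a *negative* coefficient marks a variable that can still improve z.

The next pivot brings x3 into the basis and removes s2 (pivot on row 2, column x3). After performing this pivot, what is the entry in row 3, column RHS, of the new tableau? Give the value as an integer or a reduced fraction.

83/5

Pivot element is row 2, column x3: 5.
Normalize row 2: new (row 2, RHS) = 19/5 = 19/5.
row 3 ← row 3 − (-2)·(new row 2): 9 − (-2)·(19/5) = 83/5.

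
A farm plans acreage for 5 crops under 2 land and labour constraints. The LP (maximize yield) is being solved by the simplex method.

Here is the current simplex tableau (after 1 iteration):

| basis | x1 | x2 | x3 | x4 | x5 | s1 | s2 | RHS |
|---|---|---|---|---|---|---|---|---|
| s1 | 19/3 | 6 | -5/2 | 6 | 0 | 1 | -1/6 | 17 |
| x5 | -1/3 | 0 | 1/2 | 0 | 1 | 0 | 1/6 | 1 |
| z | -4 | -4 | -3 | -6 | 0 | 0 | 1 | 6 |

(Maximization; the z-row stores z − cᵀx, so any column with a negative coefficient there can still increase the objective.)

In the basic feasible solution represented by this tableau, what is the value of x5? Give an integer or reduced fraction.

1

x5 is basic (row 2); its value is the RHS of that row: 1.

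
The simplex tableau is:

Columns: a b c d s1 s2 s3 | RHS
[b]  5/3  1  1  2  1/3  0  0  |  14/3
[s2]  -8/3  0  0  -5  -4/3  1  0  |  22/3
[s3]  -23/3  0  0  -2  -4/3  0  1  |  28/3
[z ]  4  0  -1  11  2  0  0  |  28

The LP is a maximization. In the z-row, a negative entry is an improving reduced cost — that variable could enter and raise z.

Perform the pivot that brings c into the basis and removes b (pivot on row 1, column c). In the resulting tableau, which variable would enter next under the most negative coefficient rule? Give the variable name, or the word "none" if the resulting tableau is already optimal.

none

Pivot element 1. New z-row = old z-row − (-1)·(row 1/1).
Updated z-row coefficients: a: 17/3, b: 1, c: 0, d: 13, s1: 7/3, s2: 0, s3: 0.
No coefficient is strictly negative; the tableau after this pivot is optimal.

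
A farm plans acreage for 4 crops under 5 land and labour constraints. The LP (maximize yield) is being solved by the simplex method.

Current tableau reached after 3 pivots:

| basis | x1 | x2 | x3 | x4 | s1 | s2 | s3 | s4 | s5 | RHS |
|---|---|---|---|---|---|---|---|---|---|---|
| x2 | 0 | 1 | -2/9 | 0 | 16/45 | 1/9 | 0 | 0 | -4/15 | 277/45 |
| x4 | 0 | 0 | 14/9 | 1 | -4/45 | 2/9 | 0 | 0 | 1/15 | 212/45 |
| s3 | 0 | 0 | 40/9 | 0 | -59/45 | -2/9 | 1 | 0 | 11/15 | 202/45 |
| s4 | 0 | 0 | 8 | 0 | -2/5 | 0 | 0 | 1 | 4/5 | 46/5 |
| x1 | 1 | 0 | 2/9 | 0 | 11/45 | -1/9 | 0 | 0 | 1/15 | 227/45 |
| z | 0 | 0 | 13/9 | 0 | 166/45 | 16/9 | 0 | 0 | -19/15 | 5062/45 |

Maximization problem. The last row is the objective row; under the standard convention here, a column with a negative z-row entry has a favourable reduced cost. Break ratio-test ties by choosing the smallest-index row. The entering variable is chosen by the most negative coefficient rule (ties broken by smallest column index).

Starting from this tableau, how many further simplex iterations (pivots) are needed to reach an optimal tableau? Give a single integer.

pivot: s5 in, s3 out → z = 3968/33
No improving column remains; optimal.

1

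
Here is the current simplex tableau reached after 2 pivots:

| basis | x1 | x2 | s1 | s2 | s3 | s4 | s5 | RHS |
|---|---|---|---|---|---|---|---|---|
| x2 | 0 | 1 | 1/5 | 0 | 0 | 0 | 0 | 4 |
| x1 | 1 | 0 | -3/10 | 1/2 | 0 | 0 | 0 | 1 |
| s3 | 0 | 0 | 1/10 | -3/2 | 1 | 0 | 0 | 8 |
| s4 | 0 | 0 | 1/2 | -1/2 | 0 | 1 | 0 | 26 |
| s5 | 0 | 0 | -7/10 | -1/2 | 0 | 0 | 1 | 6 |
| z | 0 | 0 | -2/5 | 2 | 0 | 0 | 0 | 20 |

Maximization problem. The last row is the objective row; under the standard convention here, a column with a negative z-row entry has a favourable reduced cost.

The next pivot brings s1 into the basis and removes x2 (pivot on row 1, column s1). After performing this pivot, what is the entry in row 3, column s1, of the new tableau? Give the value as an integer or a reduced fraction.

Pivot element is row 1, column s1: 1/5.
Normalize row 1: new (row 1, s1) = (1/5)/(1/5) = 1.
row 3 ← row 3 − (1/10)·(new row 1): 1/10 − (1/10)·1 = 0.

0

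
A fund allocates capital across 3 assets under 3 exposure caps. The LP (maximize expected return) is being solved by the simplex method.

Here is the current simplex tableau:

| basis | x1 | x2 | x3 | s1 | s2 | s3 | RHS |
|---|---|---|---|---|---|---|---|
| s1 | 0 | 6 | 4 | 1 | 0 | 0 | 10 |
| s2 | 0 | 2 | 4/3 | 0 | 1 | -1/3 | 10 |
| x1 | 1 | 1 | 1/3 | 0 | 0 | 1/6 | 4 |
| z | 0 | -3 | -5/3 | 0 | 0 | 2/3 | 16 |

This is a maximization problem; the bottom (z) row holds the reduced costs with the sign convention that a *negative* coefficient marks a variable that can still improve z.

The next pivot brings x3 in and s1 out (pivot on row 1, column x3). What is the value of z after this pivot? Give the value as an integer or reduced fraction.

121/6

Minimum ratio for x3: 10/4 = 5/2.
z changes by −(z-row coeff of x3)·ratio = −(-5/3)·(5/2) = 25/6.
New z = 16 + (25/6) = 121/6.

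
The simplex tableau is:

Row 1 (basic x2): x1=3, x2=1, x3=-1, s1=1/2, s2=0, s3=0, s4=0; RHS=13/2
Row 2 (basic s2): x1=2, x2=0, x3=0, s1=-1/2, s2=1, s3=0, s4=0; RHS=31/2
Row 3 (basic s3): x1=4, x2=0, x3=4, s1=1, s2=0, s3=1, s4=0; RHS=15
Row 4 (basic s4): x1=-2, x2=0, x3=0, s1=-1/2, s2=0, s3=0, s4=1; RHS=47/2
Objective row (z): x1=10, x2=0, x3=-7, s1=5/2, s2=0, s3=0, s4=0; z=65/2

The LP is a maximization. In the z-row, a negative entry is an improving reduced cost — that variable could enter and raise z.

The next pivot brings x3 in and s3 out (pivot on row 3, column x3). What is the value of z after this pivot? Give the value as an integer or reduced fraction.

Minimum ratio for x3: 15/4 = 15/4.
z changes by −(z-row coeff of x3)·ratio = −(-7)·(15/4) = 105/4.
New z = 65/2 + (105/4) = 235/4.

235/4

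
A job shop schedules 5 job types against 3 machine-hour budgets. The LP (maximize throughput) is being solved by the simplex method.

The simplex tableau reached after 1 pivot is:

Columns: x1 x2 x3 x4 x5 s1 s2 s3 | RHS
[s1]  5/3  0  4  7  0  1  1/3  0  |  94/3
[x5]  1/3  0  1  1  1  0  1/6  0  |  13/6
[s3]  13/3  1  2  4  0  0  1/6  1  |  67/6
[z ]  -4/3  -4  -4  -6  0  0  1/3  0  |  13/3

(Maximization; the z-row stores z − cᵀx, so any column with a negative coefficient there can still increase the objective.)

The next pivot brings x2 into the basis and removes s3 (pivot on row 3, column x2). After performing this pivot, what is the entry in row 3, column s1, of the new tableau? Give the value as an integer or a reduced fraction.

Pivot element is row 3, column x2: 1.
Normalize row 3: new (row 3, s1) = 0/1 = 0.
Row 3 is the pivot row, so the entry is 0.

0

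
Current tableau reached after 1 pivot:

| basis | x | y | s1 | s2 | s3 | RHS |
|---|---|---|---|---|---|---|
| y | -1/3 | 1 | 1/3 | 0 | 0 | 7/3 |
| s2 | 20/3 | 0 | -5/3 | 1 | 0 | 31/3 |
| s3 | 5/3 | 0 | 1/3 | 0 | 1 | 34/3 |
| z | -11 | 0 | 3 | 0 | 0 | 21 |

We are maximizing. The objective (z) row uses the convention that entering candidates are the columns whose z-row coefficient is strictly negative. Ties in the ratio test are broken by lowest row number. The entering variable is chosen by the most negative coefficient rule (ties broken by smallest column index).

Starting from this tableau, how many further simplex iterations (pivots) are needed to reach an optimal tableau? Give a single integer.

1

pivot: x in, s2 out → z = 761/20
No improving column remains; optimal.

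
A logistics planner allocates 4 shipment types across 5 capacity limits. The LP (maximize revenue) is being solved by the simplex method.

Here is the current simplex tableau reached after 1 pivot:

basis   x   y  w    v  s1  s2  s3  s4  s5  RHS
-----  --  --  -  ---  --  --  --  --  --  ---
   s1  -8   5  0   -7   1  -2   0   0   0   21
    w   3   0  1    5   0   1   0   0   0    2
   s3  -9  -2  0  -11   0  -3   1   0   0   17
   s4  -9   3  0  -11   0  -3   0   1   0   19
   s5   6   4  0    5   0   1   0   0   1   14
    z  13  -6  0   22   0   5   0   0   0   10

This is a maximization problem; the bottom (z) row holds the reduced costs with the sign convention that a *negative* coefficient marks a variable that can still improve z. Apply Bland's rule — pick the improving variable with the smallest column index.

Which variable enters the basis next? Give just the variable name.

Objective-row coefficients: x: 13, y: -6, w: 0, v: 22, s1: 0, s2: 5, s3: 0, s4: 0, s5: 0.
Improving columns: y. Bland's rule picks the smallest column index → y.

y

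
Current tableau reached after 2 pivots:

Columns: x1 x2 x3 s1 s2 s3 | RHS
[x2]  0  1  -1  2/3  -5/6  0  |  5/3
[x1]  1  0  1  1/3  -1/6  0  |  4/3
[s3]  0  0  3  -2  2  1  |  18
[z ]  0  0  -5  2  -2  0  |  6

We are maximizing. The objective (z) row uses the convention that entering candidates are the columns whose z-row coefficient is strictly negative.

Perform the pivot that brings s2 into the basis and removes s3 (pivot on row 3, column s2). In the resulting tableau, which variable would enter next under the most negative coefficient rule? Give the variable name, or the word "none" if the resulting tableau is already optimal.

x3

Pivot element 2. New z-row = old z-row − (-2)·(row 3/2).
Updated z-row coefficients: x1: 0, x2: 0, x3: -2, s1: 0, s2: 0, s3: 1.
The most negative is -2 in column x3, so x3 would enter next.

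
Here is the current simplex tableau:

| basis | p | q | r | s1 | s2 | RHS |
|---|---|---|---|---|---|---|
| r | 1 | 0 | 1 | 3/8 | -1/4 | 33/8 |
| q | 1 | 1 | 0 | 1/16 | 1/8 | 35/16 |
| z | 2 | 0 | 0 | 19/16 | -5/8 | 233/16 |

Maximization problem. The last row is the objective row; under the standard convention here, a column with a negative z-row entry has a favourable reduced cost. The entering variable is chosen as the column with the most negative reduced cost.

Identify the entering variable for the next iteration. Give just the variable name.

Objective-row coefficients: p: 2, q: 0, r: 0, s1: 19/16, s2: -5/8.
The most negative is -5/8 in column s2, so s2 enters.

s2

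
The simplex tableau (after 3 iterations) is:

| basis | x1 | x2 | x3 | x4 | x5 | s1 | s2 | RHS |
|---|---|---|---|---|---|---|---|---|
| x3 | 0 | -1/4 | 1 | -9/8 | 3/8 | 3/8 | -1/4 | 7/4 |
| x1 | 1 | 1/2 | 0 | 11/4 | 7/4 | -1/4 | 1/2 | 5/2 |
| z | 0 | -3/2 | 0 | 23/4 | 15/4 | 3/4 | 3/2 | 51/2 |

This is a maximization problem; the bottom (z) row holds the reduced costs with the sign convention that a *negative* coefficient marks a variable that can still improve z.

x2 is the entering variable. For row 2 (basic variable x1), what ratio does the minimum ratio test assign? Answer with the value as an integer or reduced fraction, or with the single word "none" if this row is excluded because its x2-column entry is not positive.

Ratio = RHS / (x2 entry) = (5/2) / (1/2) = 5.

5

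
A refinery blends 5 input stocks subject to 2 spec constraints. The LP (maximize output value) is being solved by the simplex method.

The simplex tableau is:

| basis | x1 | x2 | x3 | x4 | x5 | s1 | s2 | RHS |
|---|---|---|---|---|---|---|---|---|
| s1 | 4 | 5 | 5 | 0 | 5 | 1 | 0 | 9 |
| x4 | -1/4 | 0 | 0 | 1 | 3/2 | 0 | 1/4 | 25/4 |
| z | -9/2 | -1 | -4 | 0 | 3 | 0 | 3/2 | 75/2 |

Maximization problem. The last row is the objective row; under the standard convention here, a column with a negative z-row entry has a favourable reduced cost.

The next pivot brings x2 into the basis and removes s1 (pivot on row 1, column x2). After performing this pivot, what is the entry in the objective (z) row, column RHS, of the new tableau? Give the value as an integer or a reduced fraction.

393/10

Pivot element is row 1, column x2: 5.
Normalize row 1: new (row 1, RHS) = 9/5 = 9/5.
z-row ← z-row − (-1)·(new row 1): 75/2 − (-1)·(9/5) = 393/10.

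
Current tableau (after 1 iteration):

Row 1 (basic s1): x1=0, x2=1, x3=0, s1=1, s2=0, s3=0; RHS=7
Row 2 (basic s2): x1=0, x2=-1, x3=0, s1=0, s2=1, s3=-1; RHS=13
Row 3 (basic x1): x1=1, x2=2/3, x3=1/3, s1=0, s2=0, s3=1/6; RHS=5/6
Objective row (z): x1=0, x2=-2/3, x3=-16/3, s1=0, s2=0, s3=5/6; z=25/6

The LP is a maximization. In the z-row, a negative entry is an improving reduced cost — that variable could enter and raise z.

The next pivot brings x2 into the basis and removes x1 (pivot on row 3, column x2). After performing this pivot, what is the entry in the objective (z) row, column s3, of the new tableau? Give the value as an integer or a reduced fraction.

1

Pivot element is row 3, column x2: 2/3.
Normalize row 3: new (row 3, s3) = (1/6)/(2/3) = 1/4.
z-row ← z-row − (-2/3)·(new row 3): 5/6 − (-2/3)·(1/4) = 1.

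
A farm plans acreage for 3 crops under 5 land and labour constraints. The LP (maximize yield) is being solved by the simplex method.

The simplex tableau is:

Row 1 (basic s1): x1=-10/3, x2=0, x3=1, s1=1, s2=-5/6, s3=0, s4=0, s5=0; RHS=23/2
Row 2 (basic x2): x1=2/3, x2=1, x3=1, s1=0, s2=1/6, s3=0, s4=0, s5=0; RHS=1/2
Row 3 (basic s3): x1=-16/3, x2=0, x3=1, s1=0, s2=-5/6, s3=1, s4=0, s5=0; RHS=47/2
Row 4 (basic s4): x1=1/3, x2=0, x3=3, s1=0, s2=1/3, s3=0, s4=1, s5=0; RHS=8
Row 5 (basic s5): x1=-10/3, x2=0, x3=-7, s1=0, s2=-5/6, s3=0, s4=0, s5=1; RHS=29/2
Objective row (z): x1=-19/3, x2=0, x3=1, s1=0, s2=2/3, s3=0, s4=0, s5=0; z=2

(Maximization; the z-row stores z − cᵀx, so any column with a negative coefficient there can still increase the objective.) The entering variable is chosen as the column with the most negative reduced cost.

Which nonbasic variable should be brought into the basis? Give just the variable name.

Objective-row coefficients: x1: -19/3, x2: 0, x3: 1, s1: 0, s2: 2/3, s3: 0, s4: 0, s5: 0.
The most negative is -19/3 in column x1, so x1 enters.

x1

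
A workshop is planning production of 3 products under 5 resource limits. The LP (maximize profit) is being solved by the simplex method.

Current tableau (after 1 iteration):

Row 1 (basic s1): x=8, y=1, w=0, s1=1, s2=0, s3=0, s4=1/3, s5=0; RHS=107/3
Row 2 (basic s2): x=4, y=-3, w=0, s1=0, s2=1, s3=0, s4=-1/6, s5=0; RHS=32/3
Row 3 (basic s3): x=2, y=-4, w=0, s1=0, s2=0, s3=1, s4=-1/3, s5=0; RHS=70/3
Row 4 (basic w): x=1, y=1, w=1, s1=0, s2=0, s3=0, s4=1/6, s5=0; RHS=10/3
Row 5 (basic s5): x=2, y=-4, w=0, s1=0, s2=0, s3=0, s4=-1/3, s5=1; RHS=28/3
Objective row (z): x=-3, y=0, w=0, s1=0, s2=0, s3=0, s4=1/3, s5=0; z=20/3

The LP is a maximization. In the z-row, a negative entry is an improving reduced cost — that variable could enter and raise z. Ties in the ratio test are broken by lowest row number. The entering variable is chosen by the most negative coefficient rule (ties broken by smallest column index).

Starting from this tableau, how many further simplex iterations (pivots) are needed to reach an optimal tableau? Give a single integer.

2

pivot: x in, s2 out → z = 44/3
pivot: y in, w out → z = 326/21
No improving column remains; optimal.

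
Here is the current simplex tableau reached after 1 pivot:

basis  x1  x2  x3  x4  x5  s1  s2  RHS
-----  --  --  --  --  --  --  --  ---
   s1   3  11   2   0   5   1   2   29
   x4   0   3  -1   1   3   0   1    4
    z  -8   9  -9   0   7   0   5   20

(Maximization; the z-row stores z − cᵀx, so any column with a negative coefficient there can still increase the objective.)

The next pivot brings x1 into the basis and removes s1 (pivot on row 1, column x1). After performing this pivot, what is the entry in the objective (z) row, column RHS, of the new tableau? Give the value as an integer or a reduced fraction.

Pivot element is row 1, column x1: 3.
Normalize row 1: new (row 1, RHS) = 29/3 = 29/3.
z-row ← z-row − (-8)·(new row 1): 20 − (-8)·(29/3) = 292/3.

292/3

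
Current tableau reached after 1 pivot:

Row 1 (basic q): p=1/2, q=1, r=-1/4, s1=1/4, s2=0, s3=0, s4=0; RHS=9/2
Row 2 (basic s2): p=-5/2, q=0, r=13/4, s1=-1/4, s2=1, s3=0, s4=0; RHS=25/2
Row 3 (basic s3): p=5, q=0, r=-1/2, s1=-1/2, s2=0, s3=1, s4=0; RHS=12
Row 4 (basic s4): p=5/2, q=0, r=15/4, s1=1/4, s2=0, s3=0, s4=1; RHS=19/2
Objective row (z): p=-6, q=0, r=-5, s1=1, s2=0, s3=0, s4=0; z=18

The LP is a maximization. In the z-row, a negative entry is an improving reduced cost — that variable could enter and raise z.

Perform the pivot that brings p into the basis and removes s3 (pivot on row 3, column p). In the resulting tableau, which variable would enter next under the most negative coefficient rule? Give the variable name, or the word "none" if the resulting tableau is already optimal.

r

Pivot element 5. New z-row = old z-row − (-6)·(row 3/5).
Updated z-row coefficients: p: 0, q: 0, r: -28/5, s1: 2/5, s2: 0, s3: 6/5, s4: 0.
The most negative is -28/5 in column r, so r would enter next.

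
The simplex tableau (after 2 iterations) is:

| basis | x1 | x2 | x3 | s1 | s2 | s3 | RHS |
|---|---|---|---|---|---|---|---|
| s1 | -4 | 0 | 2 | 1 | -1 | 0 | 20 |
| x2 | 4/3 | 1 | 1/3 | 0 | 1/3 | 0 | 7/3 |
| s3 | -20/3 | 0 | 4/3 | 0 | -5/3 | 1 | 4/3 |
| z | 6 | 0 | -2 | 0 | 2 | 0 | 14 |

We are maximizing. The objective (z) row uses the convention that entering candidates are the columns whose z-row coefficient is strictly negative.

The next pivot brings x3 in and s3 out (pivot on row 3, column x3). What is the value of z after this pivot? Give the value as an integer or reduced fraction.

Minimum ratio for x3: (4/3)/(4/3) = 1.
z changes by −(z-row coeff of x3)·ratio = −(-2)·1 = 2.
New z = 14 + 2 = 16.

16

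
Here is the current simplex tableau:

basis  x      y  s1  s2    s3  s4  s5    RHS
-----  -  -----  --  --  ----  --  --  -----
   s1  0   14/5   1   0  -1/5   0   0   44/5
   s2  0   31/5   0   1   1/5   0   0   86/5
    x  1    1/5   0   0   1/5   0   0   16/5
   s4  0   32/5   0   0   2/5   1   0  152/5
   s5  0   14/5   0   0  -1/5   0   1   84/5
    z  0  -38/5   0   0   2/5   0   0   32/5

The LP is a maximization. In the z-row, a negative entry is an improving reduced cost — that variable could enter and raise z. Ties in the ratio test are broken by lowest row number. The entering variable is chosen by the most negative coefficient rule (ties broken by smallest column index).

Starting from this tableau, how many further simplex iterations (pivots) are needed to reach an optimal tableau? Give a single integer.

pivot: y in, s2 out → z = 852/31
No improving column remains; optimal.

1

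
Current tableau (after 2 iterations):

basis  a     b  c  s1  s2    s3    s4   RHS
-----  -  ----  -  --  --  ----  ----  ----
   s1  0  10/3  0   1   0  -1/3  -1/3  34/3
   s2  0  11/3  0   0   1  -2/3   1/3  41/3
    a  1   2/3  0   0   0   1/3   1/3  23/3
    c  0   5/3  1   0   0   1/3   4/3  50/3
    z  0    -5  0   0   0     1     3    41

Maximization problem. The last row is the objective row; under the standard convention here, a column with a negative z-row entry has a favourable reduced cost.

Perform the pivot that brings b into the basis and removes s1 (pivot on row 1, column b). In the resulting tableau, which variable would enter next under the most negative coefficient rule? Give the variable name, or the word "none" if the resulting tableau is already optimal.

none

Pivot element 10/3. New z-row = old z-row − (-5)·(row 1/(10/3)).
Updated z-row coefficients: a: 0, b: 0, c: 0, s1: 3/2, s2: 0, s3: 1/2, s4: 5/2.
No coefficient is strictly negative; the tableau after this pivot is optimal.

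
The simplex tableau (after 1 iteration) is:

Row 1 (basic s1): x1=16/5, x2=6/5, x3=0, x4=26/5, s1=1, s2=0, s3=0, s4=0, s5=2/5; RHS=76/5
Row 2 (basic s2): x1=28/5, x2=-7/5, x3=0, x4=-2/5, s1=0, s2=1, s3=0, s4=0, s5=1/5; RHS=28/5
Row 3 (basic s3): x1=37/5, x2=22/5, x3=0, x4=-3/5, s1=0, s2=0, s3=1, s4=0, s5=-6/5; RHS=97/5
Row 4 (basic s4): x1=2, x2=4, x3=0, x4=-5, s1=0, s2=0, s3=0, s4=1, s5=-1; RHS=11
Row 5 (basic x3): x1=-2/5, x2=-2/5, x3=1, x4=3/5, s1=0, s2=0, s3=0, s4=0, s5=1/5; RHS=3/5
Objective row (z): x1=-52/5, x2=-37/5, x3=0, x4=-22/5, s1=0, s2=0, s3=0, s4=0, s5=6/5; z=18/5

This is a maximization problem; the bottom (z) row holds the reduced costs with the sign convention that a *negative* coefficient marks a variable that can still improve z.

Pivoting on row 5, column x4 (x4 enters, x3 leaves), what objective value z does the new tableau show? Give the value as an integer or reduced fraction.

Minimum ratio for x4: (3/5)/(3/5) = 1.
z changes by −(z-row coeff of x4)·ratio = −(-22/5)·1 = 22/5.
New z = 18/5 + (22/5) = 8.

8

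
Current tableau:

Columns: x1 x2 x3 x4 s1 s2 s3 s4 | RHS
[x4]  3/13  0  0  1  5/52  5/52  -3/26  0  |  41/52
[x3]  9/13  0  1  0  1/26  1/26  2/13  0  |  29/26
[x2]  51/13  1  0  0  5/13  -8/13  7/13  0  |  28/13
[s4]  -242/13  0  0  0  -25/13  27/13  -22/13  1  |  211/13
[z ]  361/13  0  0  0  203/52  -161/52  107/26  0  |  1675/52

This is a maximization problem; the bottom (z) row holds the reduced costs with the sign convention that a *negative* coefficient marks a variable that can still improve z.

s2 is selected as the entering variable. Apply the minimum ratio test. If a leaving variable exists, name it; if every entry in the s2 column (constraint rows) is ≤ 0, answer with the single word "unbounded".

s4

Ratios: row 1 (x4): (41/52)/(5/52) = 41/5; row 2 (x3): (29/26)/(1/26) = 29; row 3 (x2): entry -8/13 ≤ 0, skip; row 4 (s4): (211/13)/(27/13) = 211/27.
Minimum ratio is in the s4 row, so s4 leaves.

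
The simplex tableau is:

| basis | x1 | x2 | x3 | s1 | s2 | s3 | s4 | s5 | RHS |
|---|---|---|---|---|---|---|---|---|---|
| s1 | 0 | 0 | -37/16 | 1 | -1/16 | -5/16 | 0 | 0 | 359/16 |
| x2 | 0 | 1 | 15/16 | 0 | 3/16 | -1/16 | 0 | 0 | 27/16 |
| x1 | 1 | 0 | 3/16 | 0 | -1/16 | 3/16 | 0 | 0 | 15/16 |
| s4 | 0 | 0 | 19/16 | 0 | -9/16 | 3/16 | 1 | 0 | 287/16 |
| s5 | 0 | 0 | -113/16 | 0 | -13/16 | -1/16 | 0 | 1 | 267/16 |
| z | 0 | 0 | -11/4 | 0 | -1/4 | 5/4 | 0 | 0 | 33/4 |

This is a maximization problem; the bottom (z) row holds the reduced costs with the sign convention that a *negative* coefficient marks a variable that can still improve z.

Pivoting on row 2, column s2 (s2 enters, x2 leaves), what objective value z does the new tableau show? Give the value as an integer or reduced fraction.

21/2

Minimum ratio for s2: (27/16)/(3/16) = 9.
z changes by −(z-row coeff of s2)·ratio = −(-1/4)·9 = 9/4.
New z = 33/4 + (9/4) = 21/2.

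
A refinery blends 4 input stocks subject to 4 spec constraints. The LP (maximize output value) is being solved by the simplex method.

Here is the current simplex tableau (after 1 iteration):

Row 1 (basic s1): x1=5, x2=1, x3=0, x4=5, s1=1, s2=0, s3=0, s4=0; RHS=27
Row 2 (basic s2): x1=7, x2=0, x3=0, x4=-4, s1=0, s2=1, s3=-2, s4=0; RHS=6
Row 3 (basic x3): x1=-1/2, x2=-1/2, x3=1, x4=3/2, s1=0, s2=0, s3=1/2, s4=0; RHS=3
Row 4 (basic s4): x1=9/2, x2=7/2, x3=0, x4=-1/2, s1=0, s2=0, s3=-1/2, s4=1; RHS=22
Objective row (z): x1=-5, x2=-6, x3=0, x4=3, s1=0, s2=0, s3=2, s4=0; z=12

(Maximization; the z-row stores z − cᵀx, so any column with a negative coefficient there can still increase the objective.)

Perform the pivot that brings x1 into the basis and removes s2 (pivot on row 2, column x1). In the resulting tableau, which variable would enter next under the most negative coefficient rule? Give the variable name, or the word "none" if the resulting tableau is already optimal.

x2

Pivot element 7. New z-row = old z-row − (-5)·(row 2/7).
Updated z-row coefficients: x1: 0, x2: -6, x3: 0, x4: 1/7, s1: 0, s2: 5/7, s3: 4/7, s4: 0.
The most negative is -6 in column x2, so x2 would enter next.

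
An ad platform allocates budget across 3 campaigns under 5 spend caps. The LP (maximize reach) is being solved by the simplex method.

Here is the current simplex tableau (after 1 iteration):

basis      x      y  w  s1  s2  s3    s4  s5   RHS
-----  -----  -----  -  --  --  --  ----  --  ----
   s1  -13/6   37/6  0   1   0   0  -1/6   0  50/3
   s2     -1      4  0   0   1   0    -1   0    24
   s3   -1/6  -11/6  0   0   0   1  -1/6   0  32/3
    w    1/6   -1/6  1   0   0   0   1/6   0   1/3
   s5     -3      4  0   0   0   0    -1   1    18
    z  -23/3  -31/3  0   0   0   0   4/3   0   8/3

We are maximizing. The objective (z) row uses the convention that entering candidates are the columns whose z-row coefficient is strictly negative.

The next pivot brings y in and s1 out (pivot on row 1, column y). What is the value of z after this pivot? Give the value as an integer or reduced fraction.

1132/37

Minimum ratio for y: (50/3)/(37/6) = 100/37.
z changes by −(z-row coeff of y)·ratio = −(-31/3)·(100/37) = 3100/111.
New z = 8/3 + (3100/111) = 1132/37.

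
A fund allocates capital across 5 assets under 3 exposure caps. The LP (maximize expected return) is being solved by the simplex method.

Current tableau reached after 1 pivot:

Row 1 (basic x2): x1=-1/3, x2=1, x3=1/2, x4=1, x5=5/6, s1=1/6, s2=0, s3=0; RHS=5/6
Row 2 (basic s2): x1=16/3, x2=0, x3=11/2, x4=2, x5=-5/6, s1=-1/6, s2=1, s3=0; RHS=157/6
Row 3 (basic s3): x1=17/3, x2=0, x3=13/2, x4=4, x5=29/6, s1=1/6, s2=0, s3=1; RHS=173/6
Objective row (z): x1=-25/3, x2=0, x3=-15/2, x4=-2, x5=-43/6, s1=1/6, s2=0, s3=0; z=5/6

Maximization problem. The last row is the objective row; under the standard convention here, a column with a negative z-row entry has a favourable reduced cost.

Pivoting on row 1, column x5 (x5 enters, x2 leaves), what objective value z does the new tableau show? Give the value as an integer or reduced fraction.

Minimum ratio for x5: (5/6)/(5/6) = 1.
z changes by −(z-row coeff of x5)·ratio = −(-43/6)·1 = 43/6.
New z = 5/6 + (43/6) = 8.

8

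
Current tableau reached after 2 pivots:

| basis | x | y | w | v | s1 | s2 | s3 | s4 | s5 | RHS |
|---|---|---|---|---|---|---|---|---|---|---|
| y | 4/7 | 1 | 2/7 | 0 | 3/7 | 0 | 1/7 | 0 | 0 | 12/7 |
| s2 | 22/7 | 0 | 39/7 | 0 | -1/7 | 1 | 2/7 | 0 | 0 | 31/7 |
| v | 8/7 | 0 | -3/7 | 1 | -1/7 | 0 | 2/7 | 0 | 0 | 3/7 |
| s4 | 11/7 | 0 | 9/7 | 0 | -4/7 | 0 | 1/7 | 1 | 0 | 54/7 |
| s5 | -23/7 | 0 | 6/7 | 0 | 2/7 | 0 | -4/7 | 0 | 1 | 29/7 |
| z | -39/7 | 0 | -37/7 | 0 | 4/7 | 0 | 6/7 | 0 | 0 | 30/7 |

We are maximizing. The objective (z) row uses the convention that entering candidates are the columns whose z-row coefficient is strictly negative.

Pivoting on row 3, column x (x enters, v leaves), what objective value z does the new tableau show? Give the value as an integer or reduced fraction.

Minimum ratio for x: (3/7)/(8/7) = 3/8.
z changes by −(z-row coeff of x)·ratio = −(-39/7)·(3/8) = 117/56.
New z = 30/7 + (117/56) = 51/8.

51/8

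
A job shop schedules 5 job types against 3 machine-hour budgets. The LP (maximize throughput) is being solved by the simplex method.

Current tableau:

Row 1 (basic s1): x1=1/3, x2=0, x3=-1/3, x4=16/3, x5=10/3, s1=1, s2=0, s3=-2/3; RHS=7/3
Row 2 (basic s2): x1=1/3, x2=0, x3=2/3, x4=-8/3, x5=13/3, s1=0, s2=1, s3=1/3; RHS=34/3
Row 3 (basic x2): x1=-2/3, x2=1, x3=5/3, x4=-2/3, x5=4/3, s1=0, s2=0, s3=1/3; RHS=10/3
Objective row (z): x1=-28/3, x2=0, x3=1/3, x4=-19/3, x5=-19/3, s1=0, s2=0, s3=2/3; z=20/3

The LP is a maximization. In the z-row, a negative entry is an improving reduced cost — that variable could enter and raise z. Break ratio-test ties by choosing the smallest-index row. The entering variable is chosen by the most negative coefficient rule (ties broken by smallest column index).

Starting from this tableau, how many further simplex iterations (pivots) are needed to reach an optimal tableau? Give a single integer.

3

pivot: x1 in, s1 out → z = 72
pivot: s3 in, s2 out → z = 234
pivot: x4 in, x2 out → z = 485/2
No improving column remains; optimal.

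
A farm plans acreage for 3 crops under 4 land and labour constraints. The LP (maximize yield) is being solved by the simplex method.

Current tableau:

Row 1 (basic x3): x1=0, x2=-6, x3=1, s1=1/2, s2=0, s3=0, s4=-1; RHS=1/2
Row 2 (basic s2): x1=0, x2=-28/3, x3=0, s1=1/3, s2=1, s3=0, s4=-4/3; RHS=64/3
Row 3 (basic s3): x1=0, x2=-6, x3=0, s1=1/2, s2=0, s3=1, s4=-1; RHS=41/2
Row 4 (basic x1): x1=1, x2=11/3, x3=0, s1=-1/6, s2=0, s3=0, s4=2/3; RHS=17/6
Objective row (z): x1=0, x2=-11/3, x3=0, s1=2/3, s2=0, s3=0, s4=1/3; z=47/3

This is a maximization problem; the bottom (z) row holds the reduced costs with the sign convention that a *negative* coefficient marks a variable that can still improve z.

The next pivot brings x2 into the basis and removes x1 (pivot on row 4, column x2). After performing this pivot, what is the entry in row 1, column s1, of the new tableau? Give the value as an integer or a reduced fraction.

5/22

Pivot element is row 4, column x2: 11/3.
Normalize row 4: new (row 4, s1) = (-1/6)/(11/3) = -1/22.
row 1 ← row 1 − (-6)·(new row 4): 1/2 − (-6)·(-1/22) = 5/22.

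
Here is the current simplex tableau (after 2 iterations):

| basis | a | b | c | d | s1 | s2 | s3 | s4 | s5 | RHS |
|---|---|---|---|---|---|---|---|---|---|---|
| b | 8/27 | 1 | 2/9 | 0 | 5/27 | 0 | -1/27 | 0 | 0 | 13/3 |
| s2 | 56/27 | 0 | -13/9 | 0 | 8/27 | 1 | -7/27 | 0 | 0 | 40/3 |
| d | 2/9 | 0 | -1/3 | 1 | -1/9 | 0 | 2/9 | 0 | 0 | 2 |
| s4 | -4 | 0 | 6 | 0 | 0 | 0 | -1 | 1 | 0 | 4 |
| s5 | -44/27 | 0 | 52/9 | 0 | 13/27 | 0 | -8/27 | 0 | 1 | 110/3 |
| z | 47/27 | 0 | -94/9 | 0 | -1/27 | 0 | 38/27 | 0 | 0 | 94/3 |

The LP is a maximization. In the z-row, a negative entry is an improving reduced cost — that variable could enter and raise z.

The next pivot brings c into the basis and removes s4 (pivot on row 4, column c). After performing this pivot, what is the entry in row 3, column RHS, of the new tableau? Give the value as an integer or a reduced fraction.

Pivot element is row 4, column c: 6.
Normalize row 4: new (row 4, RHS) = 4/6 = 2/3.
row 3 ← row 3 − (-1/3)·(new row 4): 2 − (-1/3)·(2/3) = 20/9.

20/9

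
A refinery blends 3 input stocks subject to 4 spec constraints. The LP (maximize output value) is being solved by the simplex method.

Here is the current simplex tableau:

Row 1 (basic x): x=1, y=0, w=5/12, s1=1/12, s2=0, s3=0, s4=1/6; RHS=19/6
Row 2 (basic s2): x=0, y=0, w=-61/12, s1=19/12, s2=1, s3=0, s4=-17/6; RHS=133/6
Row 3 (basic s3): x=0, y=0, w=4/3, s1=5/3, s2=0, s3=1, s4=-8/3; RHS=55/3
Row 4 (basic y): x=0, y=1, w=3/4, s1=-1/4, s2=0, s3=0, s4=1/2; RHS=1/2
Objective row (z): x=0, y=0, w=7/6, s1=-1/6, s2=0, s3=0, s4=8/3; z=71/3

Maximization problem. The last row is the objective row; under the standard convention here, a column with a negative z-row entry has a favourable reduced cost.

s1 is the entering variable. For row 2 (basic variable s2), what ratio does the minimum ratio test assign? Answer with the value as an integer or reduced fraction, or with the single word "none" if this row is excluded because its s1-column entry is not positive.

14

Ratio = RHS / (s1 entry) = (133/6) / (19/12) = 14.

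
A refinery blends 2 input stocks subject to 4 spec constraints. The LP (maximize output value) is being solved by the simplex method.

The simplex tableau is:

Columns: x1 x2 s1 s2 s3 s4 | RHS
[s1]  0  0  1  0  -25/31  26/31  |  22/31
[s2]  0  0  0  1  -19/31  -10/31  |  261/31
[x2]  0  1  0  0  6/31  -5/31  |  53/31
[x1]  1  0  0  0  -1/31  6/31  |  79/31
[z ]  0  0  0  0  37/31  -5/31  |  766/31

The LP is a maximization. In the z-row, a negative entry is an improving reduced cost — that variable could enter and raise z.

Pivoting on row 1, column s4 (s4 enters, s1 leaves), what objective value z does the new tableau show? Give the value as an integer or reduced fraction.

323/13

Minimum ratio for s4: (22/31)/(26/31) = 11/13.
z changes by −(z-row coeff of s4)·ratio = −(-5/31)·(11/13) = 55/403.
New z = 766/31 + (55/403) = 323/13.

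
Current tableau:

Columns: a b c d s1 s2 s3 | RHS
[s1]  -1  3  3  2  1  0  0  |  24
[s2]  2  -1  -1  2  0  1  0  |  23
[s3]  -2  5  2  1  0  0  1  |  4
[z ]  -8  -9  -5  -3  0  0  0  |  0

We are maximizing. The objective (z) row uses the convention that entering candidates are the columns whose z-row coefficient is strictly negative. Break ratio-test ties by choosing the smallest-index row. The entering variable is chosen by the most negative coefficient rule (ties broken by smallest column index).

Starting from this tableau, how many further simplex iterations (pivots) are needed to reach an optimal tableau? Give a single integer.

pivot: b in, s3 out → z = 36/5
pivot: a in, s2 out → z = 719/4
pivot: c in, s1 out → z = 3553/15
No improving column remains; optimal.

3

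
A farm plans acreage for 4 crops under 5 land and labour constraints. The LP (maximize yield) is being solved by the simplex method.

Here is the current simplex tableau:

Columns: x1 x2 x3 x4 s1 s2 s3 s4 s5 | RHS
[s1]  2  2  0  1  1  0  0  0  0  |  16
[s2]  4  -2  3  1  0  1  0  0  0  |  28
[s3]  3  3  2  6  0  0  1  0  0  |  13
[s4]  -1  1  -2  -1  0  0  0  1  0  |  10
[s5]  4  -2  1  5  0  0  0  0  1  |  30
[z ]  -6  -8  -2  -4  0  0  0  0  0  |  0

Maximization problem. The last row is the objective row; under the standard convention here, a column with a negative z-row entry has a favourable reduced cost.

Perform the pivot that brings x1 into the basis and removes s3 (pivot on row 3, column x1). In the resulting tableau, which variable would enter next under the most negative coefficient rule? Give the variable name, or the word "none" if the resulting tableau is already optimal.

Pivot element 3. New z-row = old z-row − (-6)·(row 3/3).
Updated z-row coefficients: x1: 0, x2: -2, x3: 2, x4: 8, s1: 0, s2: 0, s3: 2, s4: 0, s5: 0.
The most negative is -2 in column x2, so x2 would enter next.

x2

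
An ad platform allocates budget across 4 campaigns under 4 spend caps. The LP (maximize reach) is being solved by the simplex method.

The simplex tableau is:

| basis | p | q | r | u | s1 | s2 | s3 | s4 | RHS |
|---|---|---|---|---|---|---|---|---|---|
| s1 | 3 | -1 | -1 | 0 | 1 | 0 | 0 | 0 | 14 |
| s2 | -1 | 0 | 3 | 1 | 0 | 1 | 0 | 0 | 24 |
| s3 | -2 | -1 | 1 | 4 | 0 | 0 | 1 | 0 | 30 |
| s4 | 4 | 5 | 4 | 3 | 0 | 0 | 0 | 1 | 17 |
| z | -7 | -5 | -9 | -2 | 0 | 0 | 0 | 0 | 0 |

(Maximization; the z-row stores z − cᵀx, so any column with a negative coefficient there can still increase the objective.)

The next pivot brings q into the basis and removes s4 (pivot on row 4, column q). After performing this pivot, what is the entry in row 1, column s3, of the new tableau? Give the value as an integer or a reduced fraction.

Pivot element is row 4, column q: 5.
Normalize row 4: new (row 4, s3) = 0/5 = 0.
row 1 ← row 1 − (-1)·(new row 4): 0 − (-1)·0 = 0.

0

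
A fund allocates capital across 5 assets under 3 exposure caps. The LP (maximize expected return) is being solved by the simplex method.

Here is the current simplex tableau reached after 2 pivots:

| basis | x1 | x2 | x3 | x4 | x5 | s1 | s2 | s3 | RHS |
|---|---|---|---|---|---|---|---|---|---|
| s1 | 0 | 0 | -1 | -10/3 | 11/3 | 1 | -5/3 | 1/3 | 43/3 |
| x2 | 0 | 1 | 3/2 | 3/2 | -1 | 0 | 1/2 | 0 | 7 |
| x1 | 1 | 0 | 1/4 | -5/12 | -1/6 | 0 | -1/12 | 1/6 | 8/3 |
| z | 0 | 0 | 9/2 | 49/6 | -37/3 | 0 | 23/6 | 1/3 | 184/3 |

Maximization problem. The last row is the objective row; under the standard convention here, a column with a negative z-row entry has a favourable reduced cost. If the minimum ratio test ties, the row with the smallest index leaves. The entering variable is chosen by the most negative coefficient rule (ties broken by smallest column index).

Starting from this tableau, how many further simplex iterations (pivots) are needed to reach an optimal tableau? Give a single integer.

3

pivot: x5 in, s1 out → z = 1205/11
pivot: x4 in, x2 out → z = 2155/13
pivot: s2 in, x4 out → z = 535
No improving column remains; optimal.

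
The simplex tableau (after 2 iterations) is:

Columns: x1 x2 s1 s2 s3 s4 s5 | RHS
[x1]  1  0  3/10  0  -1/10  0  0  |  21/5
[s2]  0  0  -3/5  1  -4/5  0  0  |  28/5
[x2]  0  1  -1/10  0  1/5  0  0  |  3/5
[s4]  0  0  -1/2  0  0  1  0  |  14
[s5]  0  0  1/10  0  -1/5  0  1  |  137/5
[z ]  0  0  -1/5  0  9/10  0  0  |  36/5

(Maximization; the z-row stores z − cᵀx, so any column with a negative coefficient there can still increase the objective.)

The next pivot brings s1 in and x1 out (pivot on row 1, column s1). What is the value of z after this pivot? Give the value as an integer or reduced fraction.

Minimum ratio for s1: (21/5)/(3/10) = 14.
z changes by −(z-row coeff of s1)·ratio = −(-1/5)·14 = 14/5.
New z = 36/5 + (14/5) = 10.

10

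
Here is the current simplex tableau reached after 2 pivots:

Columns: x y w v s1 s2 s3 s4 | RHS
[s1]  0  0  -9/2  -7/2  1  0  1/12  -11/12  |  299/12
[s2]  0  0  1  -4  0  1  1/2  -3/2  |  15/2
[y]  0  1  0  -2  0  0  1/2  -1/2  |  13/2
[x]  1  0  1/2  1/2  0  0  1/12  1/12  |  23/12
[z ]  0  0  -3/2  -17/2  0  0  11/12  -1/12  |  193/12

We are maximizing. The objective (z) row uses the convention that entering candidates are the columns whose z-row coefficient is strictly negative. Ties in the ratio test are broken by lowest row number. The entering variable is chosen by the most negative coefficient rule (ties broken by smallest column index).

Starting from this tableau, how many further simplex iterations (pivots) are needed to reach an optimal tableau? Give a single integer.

1

pivot: v in, x out → z = 146/3
No improving column remains; optimal.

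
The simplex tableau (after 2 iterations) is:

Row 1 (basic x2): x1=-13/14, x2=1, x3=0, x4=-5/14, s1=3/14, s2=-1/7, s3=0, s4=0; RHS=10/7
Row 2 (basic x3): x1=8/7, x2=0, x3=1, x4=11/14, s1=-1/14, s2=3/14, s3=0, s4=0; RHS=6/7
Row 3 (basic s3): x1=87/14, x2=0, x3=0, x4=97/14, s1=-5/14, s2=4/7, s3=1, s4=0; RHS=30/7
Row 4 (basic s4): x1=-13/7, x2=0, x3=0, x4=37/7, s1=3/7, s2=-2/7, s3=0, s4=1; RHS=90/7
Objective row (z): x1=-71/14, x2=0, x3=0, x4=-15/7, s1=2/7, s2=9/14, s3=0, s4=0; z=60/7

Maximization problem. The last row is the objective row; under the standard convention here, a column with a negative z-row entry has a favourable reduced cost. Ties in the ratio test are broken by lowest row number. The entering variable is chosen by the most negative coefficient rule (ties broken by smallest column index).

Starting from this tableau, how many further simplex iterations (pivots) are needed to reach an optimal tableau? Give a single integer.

2

pivot: x1 in, s3 out → z = 350/29
pivot: s1 in, x2 out → z = 85/7
No improving column remains; optimal.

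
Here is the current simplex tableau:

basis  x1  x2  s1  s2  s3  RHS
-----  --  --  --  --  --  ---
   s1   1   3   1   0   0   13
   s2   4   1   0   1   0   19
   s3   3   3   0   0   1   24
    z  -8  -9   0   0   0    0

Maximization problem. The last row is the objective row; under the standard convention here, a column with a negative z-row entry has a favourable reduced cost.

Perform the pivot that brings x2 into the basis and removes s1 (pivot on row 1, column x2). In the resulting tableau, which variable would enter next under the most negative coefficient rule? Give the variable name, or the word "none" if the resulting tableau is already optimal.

Pivot element 3. New z-row = old z-row − (-9)·(row 1/3).
Updated z-row coefficients: x1: -5, x2: 0, s1: 3, s2: 0, s3: 0.
The most negative is -5 in column x1, so x1 would enter next.

x1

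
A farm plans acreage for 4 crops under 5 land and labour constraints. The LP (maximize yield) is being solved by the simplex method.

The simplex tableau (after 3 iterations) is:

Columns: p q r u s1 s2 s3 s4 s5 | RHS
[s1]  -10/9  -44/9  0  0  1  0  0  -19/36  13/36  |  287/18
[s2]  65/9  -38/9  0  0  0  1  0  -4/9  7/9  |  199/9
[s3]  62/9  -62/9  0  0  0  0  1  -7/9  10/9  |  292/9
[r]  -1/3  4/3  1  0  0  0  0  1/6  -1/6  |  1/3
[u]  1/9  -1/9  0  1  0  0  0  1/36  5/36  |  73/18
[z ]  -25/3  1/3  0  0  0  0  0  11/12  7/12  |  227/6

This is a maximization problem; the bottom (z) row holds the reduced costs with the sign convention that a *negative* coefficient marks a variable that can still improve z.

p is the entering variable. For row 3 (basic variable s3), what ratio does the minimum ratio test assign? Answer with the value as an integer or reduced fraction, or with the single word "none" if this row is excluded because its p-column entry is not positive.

Ratio = RHS / (p entry) = (292/9) / (62/9) = 146/31.

146/31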